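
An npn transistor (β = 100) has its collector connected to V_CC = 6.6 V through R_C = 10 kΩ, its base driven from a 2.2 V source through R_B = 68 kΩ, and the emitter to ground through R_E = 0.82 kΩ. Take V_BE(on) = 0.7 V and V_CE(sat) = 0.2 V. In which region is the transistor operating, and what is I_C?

Assume active: I_B = (2.2 − 0.7)/(68 + 101×0.82) = 0.00995 mA, I_C = β·I_B = 0.995 mA.
Then V_CE = 6.6 − 0.995×10 − 1×0.82 = -4.17 V < 0.2 V — the active assumption fails.
Re-solve with V_CE = 0.2 V. KCL at the emitter: V_E/R_E = (V_BB−0.7−V_E)/R_B + (V_CC−0.2−V_E)/R_C, giving V_E = 0.496 V.
I_C = (V_CC − 0.2 − V_E)/R_C = (6.4 − 0.496)/10 = 0.59 mA.
Check: I_B = (1.5 − 0.496)/68 = 0.0148 mA, and β·I_B = 1.48 mA > I_C, confirming saturation.

saturation; I_C ≈ 0.59 mA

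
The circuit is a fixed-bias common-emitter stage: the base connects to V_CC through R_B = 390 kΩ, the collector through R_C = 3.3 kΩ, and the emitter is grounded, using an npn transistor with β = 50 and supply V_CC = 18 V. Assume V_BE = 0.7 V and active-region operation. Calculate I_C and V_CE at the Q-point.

Base loop: V_CC = I_B·R_B + V_BE, so I_B = (18 − 0.7)/390 kΩ = 0.0444 mA.
In the active region I_C = β·I_B = 50 × 0.0444 = 2.22 mA.
Collector loop: V_CE = V_CC − I_C·R_C = 18 − 2.22×3.3 = 10.7 V.
Since V_CE = 10.7 V > V_CE(sat) ≈ 0.2 V, the transistor is in the active region as assumed.

I_C ≈ 2.2 mA, V_CE ≈ 11 V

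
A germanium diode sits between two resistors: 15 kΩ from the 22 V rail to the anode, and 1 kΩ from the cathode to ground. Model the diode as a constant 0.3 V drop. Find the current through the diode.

I ≈ 1.4 mA

The two resistors are in series with the diode, so KVL gives 22 = I·15 + 0.3 + I·1.
I = (22 − 0.3) / (15 + 1) kΩ = 21.7 / 16 = 1.36 mA.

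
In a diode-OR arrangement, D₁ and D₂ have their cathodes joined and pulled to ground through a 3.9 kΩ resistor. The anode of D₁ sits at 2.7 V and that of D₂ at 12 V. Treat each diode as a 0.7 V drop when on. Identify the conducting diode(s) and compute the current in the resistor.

Only D₂ conducts; I_R ≈ 2.9 mA

Assume both conduct. Then node N would need to be at both 2.7−0.7 = 2 V and 12−0.7 = 11.3 V, which is impossible.
Assume only D₂ conducts: V_N = 12 − 0.7 = 11.3 V, so I_R = 11.3/3.9 = 2.9 mA.
Check D₁: its anode-to-cathode voltage is 2.7 − 11.3 = -8.6 V < 0.7 V, so it is off. The assumption is consistent.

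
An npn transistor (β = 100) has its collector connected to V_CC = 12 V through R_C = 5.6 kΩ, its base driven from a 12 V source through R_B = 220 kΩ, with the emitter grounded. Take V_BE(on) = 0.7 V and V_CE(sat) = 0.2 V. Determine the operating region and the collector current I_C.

saturation; I_C ≈ 2.1 mA

Assume active: I_B = (12 − 0.7)/220 = 0.0514 mA, giving I_C = β·I_B = 5.14 mA.
But then V_CE = 12 − 5.14×5.6 = -16.8 V < V_CE(sat) = 0.2 V — impossible in the active region.
So the transistor is saturated. With V_CE = 0.2 V, I_C = (V_CC − 0.2)/R_C = 11.8/5.6 = 2.11 mA.
Check: β·I_B = 5.14 mA > I_C = 2.11 mA, confirming saturation.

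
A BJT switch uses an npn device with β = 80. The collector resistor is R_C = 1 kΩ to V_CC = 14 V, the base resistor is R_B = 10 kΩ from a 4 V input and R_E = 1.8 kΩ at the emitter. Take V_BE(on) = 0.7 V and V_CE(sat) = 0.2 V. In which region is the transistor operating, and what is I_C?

Assume active. Base-emitter loop: I_B = (V_BB − V_BE)/(R_B + (β+1)R_E) = (4 − 0.7)/(10 + 81×1.8) = 0.0212 mA.
I_C = β·I_B = 80×0.0212 = 1.69 mA.
V_CE = V_CC − I_C·R_C − I_E·R_E = 14 − 1.69×1 − 1.72×1.8 = 9.22 V > V_CE(sat), so the active-region assumption holds.

active; I_C ≈ 1.7 mA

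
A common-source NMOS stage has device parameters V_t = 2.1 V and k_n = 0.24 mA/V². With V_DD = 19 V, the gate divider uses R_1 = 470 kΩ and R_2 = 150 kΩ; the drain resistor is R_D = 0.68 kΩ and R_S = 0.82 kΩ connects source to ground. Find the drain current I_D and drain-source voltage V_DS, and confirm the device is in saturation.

I_D ≈ 0.52 mA, V_DS ≈ 18 V

V_G = V_DD·R_2/(R_1+R_2) = 19×150/620 = 4.6 V.
Assume saturation: I_D = (k_n/2)(V_GS − V_t)² with V_GS = V_G − I_D·R_S = 4.6 − 0.82·I_D.
Substituting gives 0.0807·I_D² − 1.49·I_D + 0.748 = 0, with roots I_D = 0.516 or 18 mA.
The root I_D = 18 mA gives V_GS = -10.1 V ≤ V_t, so take I_D = 0.516 mA.
Then V_GS = 4.17 V and V_DS = V_DD − I_D(R_D+R_S) = 19 − 0.516×1.5 = 18.2 V.
Saturation requires V_DS ≥ V_GS − V_t = 2.07 V; 18.2 ≥ 2.07 ✓.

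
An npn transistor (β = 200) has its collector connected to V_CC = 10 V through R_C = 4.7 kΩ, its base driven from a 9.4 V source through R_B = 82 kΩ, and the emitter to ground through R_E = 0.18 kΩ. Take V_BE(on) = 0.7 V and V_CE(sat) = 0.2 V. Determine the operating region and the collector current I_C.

Assume active: I_B = (9.4 − 0.7)/(82 + 201×0.18) = 0.0736 mA, I_C = β·I_B = 14.7 mA.
Then V_CE = 10 − 14.7×4.7 − 14.8×0.18 = -61.9 V < 0.2 V — the active assumption fails.
Re-solve with V_CE = 0.2 V. KCL at the emitter: V_E/R_E = (V_BB−0.7−V_E)/R_B + (V_CC−0.2−V_E)/R_C, giving V_E = 0.379 V.
I_C = (V_CC − 0.2 − V_E)/R_C = (9.8 − 0.379)/4.7 = 2 mA.
Check: I_B = (8.7 − 0.379)/82 = 0.101 mA, and β·I_B = 20.3 mA > I_C, confirming saturation.

saturation; I_C ≈ 2 mA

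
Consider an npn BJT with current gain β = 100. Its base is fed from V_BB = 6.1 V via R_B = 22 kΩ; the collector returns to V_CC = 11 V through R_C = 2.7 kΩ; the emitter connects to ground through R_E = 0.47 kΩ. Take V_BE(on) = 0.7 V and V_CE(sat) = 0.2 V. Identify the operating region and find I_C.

Assume active: I_B = (6.1 − 0.7)/(22 + 101×0.47) = 0.0777 mA, I_C = β·I_B = 7.77 mA.
Then V_CE = 11 − 7.77×2.7 − 7.85×0.47 = -13.7 V < 0.2 V — the active assumption fails.
Re-solve with V_CE = 0.2 V. KCL at the emitter: V_E/R_E = (V_BB−0.7−V_E)/R_B + (V_CC−0.2−V_E)/R_C, giving V_E = 1.67 V.
I_C = (V_CC − 0.2 − V_E)/R_C = (10.8 − 1.67)/2.7 = 3.38 mA.
Check: I_B = (5.4 − 1.67)/22 = 0.17 mA, and β·I_B = 17 mA > I_C, confirming saturation.

saturation; I_C ≈ 3.4 mA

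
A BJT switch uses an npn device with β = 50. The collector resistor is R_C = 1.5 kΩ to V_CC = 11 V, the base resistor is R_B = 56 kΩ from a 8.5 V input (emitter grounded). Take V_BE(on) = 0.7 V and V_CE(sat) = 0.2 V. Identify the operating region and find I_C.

active; I_C ≈ 7 mA

Assume active. Base-emitter loop: I_B = (V_BB − V_BE)/R_B = (8.5 − 0.7)/56 = 0.139 mA.
I_C = β·I_B = 50×0.139 = 6.96 mA.
V_CE = V_CC − I_C·R_C = 11 − 6.96×1.5 = 0.554 V > V_CE(sat), so the active-region assumption holds.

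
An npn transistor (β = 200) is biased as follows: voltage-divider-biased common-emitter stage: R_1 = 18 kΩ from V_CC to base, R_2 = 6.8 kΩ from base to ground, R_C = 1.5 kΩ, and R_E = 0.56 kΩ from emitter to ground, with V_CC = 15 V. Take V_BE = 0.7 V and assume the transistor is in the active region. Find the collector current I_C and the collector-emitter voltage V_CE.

I_C ≈ 5.8 mA, V_CE ≈ 3 V

Thevenize the base divider: V_Th = V_CC·R_2/(R_1+R_2) = 15×6.8/24.8 = 4.11 V, R_Th = R_1‖R_2 = 4.94 kΩ.
Base-emitter loop: V_Th = I_B·R_Th + V_BE + (β+1)I_B·R_E, so I_B = (4.11 − 0.7) / (4.94 + 201×0.56) = 0.029 mA.
I_C = β·I_B = 200×0.029 = 5.81 mA, and I_E = (β+1)I_B = 5.84 mA.
V_CE = V_CC − I_C·R_C − I_E·R_E = 15 − 5.81×1.5 − 5.84×0.56 = 3.02 V.
V_CE = 3.02 V > 0.2 V confirms active-region operation.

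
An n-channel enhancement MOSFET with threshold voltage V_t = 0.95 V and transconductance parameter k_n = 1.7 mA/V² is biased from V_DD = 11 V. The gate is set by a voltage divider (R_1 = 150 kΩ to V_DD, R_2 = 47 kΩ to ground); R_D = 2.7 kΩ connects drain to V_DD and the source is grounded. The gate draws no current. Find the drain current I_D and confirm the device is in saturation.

V_G = V_DD·R_2/(R_1+R_2) = 11×47/197 = 2.62 V. With the source grounded, V_GS = V_G = 2.62 V.
Assume saturation: I_D = (k_n/2)(V_GS − V_t)² = (1.7/2)×(2.62 − 0.95)² = 0.85×1.67² = 2.38 mA.
V_DS = V_DD − I_D·R_D = 11 − 2.38×2.7 = 4.57 V.
Saturation requires V_DS ≥ V_GS − V_t = 1.67 V; 4.57 ≥ 1.67 ✓.

I_D ≈ 2.4 mA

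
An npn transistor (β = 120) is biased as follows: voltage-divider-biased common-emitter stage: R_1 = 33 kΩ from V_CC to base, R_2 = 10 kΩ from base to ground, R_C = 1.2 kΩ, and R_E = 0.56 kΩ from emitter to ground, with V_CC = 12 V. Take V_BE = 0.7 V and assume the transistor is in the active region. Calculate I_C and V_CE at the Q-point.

I_C ≈ 3.3 mA, V_CE ≈ 6.1 V

Thevenize the base divider: V_Th = V_CC·R_2/(R_1+R_2) = 12×10/43 = 2.79 V, R_Th = R_1‖R_2 = 7.67 kΩ.
Base-emitter loop: V_Th = I_B·R_Th + V_BE + (β+1)I_B·R_E, so I_B = (2.79 − 0.7) / (7.67 + 121×0.56) = 0.0277 mA.
I_C = β·I_B = 120×0.0277 = 3.33 mA, and I_E = (β+1)I_B = 3.35 mA.
V_CE = V_CC − I_C·R_C − I_E·R_E = 12 − 3.33×1.2 − 3.35×0.56 = 6.13 V.
V_CE = 6.13 V > 0.2 V confirms active-region operation.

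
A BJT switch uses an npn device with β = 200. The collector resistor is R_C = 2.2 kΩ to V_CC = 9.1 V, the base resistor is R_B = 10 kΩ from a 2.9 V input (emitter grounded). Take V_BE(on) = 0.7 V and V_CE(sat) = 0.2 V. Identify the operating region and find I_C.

Assume active: I_B = (2.9 − 0.7)/10 = 0.22 mA, giving I_C = β·I_B = 44 mA.
But then V_CE = 9.1 − 44×2.2 = -87.7 V < V_CE(sat) = 0.2 V — impossible in the active region.
So the transistor is saturated. With V_CE = 0.2 V, I_C = (V_CC − 0.2)/R_C = 8.9/2.2 = 4.05 mA.
Check: β·I_B = 44 mA > I_C = 4.05 mA, confirming saturation.

saturation; I_C ≈ 4 mA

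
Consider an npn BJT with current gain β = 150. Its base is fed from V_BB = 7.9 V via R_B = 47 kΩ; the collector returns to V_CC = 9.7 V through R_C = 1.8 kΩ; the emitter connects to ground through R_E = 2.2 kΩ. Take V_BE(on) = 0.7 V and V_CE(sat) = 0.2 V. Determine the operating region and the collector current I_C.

Assume active: I_B = (7.9 − 0.7)/(47 + 151×2.2) = 0.019 mA, I_C = β·I_B = 2.85 mA.
Then V_CE = 9.7 − 2.85×1.8 − 2.87×2.2 = -1.73 V < 0.2 V — the active assumption fails.
Re-solve with V_CE = 0.2 V. KCL at the emitter: V_E/R_E = (V_BB−0.7−V_E)/R_B + (V_CC−0.2−V_E)/R_C, giving V_E = 5.27 V.
I_C = (V_CC − 0.2 − V_E)/R_C = (9.5 − 5.27)/1.8 = 2.35 mA.
Check: I_B = (7.2 − 5.27)/47 = 0.0412 mA, and β·I_B = 6.17 mA > I_C, confirming saturation.

saturation; I_C ≈ 2.4 mA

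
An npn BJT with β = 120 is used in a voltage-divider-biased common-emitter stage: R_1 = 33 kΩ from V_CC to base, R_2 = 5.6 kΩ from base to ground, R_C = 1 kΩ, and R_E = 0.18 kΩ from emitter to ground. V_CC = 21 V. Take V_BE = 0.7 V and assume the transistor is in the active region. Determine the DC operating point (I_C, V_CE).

I_C ≈ 11 mA, V_CE ≈ 8.5 V

Thevenize the base divider: V_Th = V_CC·R_2/(R_1+R_2) = 21×5.6/38.6 = 3.05 V, R_Th = R_1‖R_2 = 4.79 kΩ.
Base-emitter loop: V_Th = I_B·R_Th + V_BE + (β+1)I_B·R_E, so I_B = (3.05 − 0.7) / (4.79 + 121×0.18) = 0.0883 mA.
I_C = β·I_B = 120×0.0883 = 10.6 mA, and I_E = (β+1)I_B = 10.7 mA.
V_CE = V_CC − I_C·R_C − I_E·R_E = 21 − 10.6×1 − 10.7×0.18 = 8.48 V.
V_CE = 8.48 V > 0.2 V confirms active-region operation.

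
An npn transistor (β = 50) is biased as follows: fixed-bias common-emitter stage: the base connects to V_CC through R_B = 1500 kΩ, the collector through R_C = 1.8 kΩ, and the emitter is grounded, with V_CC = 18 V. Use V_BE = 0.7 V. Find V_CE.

V_CE ≈ 17 V

Base loop: V_CC = I_B·R_B + V_BE, so I_B = (18 − 0.7)/1500 kΩ = 0.0115 mA.
In the active region I_C = β·I_B = 50 × 0.0115 = 0.577 mA.
Collector loop: V_CE = V_CC − I_C·R_C = 18 − 0.577×1.8 = 17 V.
Since V_CE = 17 V > V_CE(sat) ≈ 0.2 V, the transistor is in the active region as assumed.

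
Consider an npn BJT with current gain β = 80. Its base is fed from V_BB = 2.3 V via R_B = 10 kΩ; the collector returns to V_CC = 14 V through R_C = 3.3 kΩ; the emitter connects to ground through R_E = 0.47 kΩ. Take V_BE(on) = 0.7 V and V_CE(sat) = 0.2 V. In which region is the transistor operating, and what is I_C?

Assume active. Base-emitter loop: I_B = (V_BB − V_BE)/(R_B + (β+1)R_E) = (2.3 − 0.7)/(10 + 81×0.47) = 0.0333 mA.
I_C = β·I_B = 80×0.0333 = 2.66 mA.
V_CE = V_CC − I_C·R_C − I_E·R_E = 14 − 2.66×3.3 − 2.7×0.47 = 3.95 V > V_CE(sat), so the active-region assumption holds.

active; I_C ≈ 2.7 mA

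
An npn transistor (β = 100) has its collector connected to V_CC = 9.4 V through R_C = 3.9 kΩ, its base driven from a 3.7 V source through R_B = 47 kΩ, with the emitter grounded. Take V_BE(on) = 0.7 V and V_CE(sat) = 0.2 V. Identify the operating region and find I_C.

saturation; I_C ≈ 2.4 mA

Assume active: I_B = (3.7 − 0.7)/47 = 0.0638 mA, giving I_C = β·I_B = 6.38 mA.
But then V_CE = 9.4 − 6.38×3.9 = -15.5 V < V_CE(sat) = 0.2 V — impossible in the active region.
So the transistor is saturated. With V_CE = 0.2 V, I_C = (V_CC − 0.2)/R_C = 9.2/3.9 = 2.36 mA.
Check: β·I_B = 6.38 mA > I_C = 2.36 mA, confirming saturation.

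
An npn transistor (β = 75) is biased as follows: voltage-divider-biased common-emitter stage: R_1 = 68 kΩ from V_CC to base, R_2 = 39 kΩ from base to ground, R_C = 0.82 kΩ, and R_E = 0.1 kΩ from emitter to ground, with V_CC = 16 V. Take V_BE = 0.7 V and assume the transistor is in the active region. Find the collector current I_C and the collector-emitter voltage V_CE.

Thevenize the base divider: V_Th = V_CC·R_2/(R_1+R_2) = 16×39/107 = 5.83 V, R_Th = R_1‖R_2 = 24.8 kΩ.
Base-emitter loop: V_Th = I_B·R_Th + V_BE + (β+1)I_B·R_E, so I_B = (5.83 − 0.7) / (24.8 + 76×0.1) = 0.158 mA.
I_C = β·I_B = 75×0.158 = 11.9 mA, and I_E = (β+1)I_B = 12 mA.
V_CE = V_CC − I_C·R_C − I_E·R_E = 16 − 11.9×0.82 − 12×0.1 = 5.05 V.
V_CE = 5.05 V > 0.2 V confirms active-region operation.

I_C ≈ 12 mA, V_CE ≈ 5.1 V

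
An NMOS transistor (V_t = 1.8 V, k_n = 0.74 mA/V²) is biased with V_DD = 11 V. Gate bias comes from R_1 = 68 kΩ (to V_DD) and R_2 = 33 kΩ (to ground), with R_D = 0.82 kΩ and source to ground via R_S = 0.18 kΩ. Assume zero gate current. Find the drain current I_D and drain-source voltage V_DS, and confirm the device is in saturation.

I_D ≈ 0.97 mA, V_DS ≈ 10 V

V_G = V_DD·R_2/(R_1+R_2) = 11×33/101 = 3.59 V.
Assume saturation: I_D = (k_n/2)(V_GS − V_t)² with V_GS = V_G − I_D·R_S = 3.59 − 0.18·I_D.
Substituting gives 0.012·I_D² − 1.24·I_D + 1.19 = 0, with roots I_D = 0.97 or 102 mA.
The root I_D = 102 mA gives V_GS = -14.8 V ≤ V_t, so take I_D = 0.97 mA.
Then V_GS = 3.42 V and V_DS = V_DD − I_D(R_D+R_S) = 11 − 0.97×1 = 10 V.
Saturation requires V_DS ≥ V_GS − V_t = 1.62 V; 10 ≥ 1.62 ✓.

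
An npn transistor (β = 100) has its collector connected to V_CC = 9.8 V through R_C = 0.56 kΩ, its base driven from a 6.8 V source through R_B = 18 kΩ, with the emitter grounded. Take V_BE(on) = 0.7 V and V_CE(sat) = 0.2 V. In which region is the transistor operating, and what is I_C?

saturation; I_C ≈ 17 mA

Assume active: I_B = (6.8 − 0.7)/18 = 0.339 mA, giving I_C = β·I_B = 33.9 mA.
But then V_CE = 9.8 − 33.9×0.56 = -9.18 V < V_CE(sat) = 0.2 V — impossible in the active region.
So the transistor is saturated. With V_CE = 0.2 V, I_C = (V_CC − 0.2)/R_C = 9.6/0.56 = 17.1 mA.
Check: β·I_B = 33.9 mA > I_C = 17.1 mA, confirming saturation.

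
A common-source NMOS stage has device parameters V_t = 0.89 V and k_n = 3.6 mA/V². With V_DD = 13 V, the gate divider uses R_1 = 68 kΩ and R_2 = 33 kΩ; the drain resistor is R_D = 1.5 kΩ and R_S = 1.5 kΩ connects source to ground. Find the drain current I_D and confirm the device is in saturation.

I_D ≈ 1.6 mA

V_G = V_DD·R_2/(R_1+R_2) = 13×33/101 = 4.25 V.
Assume saturation: I_D = (k_n/2)(V_GS − V_t)² with V_GS = V_G − I_D·R_S = 4.25 − 1.5·I_D.
Substituting gives 4.05·I_D² − 19.1·I_D + 20.3 = 0, with roots I_D = 1.61 or 3.12 mA.
The root I_D = 3.12 mA gives V_GS = -0.426 V ≤ V_t, so take I_D = 1.61 mA.
Then V_GS = 1.84 V and V_DS = V_DD − I_D(R_D+R_S) = 13 − 1.61×3 = 8.18 V.
Saturation requires V_DS ≥ V_GS − V_t = 0.945 V; 8.18 ≥ 0.945 ✓.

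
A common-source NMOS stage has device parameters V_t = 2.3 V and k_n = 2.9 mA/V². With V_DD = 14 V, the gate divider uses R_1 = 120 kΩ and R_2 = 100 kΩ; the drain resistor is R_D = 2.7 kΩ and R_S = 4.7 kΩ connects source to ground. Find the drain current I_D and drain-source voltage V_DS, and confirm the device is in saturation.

I_D ≈ 0.72 mA, V_DS ≈ 8.7 V

V_G = V_DD·R_2/(R_1+R_2) = 14×100/220 = 6.36 V.
Assume saturation: I_D = (k_n/2)(V_GS − V_t)² with V_GS = V_G − I_D·R_S = 6.36 − 4.7·I_D.
Substituting gives 32·I_D² − 56.4·I_D + 23.9 = 0, with roots I_D = 0.715 or 1.05 mA.
The root I_D = 1.05 mA gives V_GS = 1.45 V ≤ V_t, so take I_D = 0.715 mA.
Then V_GS = 3 V and V_DS = V_DD − I_D(R_D+R_S) = 14 − 0.715×7.4 = 8.71 V.
Saturation requires V_DS ≥ V_GS − V_t = 0.702 V; 8.71 ≥ 0.702 ✓.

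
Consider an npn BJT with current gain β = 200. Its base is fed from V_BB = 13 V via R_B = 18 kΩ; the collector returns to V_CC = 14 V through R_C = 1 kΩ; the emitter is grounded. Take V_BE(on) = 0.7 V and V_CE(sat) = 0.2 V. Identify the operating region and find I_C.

saturation; I_C ≈ 14 mA

Assume active: I_B = (13 − 0.7)/18 = 0.683 mA, giving I_C = β·I_B = 137 mA.
But then V_CE = 14 − 137×1 = -123 V < V_CE(sat) = 0.2 V — impossible in the active region.
So the transistor is saturated. With V_CE = 0.2 V, I_C = (V_CC − 0.2)/R_C = 13.8/1 = 13.8 mA.
Check: β·I_B = 137 mA > I_C = 13.8 mA, confirming saturation.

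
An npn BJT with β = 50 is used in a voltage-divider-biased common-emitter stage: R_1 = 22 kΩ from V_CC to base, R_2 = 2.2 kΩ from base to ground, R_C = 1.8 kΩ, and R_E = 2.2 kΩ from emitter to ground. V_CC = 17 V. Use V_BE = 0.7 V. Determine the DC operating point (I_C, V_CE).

Thevenize the base divider: V_Th = V_CC·R_2/(R_1+R_2) = 17×2.2/24.2 = 1.55 V, R_Th = R_1‖R_2 = 2 kΩ.
Base-emitter loop: V_Th = I_B·R_Th + V_BE + (β+1)I_B·R_E, so I_B = (1.55 − 0.7) / (2 + 51×2.2) = 0.0074 mA.
I_C = β·I_B = 50×0.0074 = 0.37 mA, and I_E = (β+1)I_B = 0.378 mA.
V_CE = V_CC − I_C·R_C − I_E·R_E = 17 − 0.37×1.8 − 0.378×2.2 = 15.5 V.
V_CE = 15.5 V > 0.2 V confirms active-region operation.

I_C ≈ 0.37 mA, V_CE ≈ 16 V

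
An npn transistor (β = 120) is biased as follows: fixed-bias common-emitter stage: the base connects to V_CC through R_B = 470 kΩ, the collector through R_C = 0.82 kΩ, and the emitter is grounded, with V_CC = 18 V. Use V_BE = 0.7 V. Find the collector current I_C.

Base loop: V_CC = I_B·R_B + V_BE, so I_B = (18 − 0.7)/470 kΩ = 0.0368 mA.
In the active region I_C = β·I_B = 120 × 0.0368 = 4.42 mA.
Collector loop: V_CE = V_CC − I_C·R_C = 18 − 4.42×0.82 = 14.4 V.
Since V_CE = 14.4 V > V_CE(sat) ≈ 0.2 V, the transistor is in the active region as assumed.

I_C ≈ 4.4 mA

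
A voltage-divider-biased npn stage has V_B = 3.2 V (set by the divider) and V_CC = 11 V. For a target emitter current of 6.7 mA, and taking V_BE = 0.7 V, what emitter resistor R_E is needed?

R_E ≈ 0.37 kΩ

V_E = V_B − V_BE = 3.2 − 0.7 = 2.5 V.
R_E = V_E / I_E = 2.5 / 6.7 = 0.373 kΩ.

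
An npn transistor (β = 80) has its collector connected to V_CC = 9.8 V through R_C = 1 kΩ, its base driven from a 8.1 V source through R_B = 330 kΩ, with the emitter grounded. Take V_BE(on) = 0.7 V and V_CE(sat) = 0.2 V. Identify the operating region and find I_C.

Assume active. Base-emitter loop: I_B = (V_BB − V_BE)/R_B = (8.1 − 0.7)/330 = 0.0224 mA.
I_C = β·I_B = 80×0.0224 = 1.79 mA.
V_CE = V_CC − I_C·R_C = 9.8 − 1.79×1 = 8.01 V > V_CE(sat), so the active-region assumption holds.

active; I_C ≈ 1.8 mA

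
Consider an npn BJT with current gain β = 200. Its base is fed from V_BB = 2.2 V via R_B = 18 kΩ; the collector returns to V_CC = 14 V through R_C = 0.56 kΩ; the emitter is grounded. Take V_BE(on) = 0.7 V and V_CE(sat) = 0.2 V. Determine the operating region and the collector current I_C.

active; I_C ≈ 17 mA

Assume active. Base-emitter loop: I_B = (V_BB − V_BE)/R_B = (2.2 − 0.7)/18 = 0.0833 mA.
I_C = β·I_B = 200×0.0833 = 16.7 mA.
V_CE = V_CC − I_C·R_C = 14 − 16.7×0.56 = 4.67 V > V_CE(sat), so the active-region assumption holds.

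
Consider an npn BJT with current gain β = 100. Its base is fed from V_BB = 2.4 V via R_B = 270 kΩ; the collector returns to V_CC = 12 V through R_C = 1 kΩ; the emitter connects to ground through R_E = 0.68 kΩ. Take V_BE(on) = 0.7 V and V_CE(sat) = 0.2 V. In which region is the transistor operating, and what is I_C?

active; I_C ≈ 0.5 mA

Assume active. Base-emitter loop: I_B = (V_BB − V_BE)/(R_B + (β+1)R_E) = (2.4 − 0.7)/(270 + 101×0.68) = 0.00502 mA.
I_C = β·I_B = 100×0.00502 = 0.502 mA.
V_CE = V_CC − I_C·R_C − I_E·R_E = 12 − 0.502×1 − 0.507×0.68 = 11.2 V > V_CE(sat), so the active-region assumption holds.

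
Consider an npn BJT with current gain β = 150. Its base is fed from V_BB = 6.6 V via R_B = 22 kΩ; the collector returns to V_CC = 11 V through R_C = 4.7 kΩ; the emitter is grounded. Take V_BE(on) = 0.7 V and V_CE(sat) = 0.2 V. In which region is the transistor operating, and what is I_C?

Assume active: I_B = (6.6 − 0.7)/22 = 0.268 mA, giving I_C = β·I_B = 40.2 mA.
But then V_CE = 11 − 40.2×4.7 = -178 V < V_CE(sat) = 0.2 V — impossible in the active region.
So the transistor is saturated. With V_CE = 0.2 V, I_C = (V_CC − 0.2)/R_C = 10.8/4.7 = 2.3 mA.
Check: β·I_B = 40.2 mA > I_C = 2.3 mA, confirming saturation.

saturation; I_C ≈ 2.3 mA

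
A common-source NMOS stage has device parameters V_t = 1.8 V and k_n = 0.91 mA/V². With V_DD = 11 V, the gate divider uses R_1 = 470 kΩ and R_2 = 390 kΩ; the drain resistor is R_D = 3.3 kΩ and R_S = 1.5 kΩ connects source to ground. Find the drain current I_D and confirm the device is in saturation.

V_G = V_DD·R_2/(R_1+R_2) = 11×390/860 = 4.99 V.
Assume saturation: I_D = (k_n/2)(V_GS − V_t)² with V_GS = V_G − I_D·R_S = 4.99 − 1.5·I_D.
Substituting gives 1.02·I_D² − 5.35·I_D + 4.63 = 0, with roots I_D = 1.09 or 4.14 mA.
The root I_D = 4.14 mA gives V_GS = -1.21 V ≤ V_t, so take I_D = 1.09 mA.
Then V_GS = 3.35 V and V_DS = V_DD − I_D(R_D+R_S) = 11 − 1.09×4.8 = 5.76 V.
Saturation requires V_DS ≥ V_GS − V_t = 1.55 V; 5.76 ≥ 1.55 ✓.

I_D ≈ 1.1 mA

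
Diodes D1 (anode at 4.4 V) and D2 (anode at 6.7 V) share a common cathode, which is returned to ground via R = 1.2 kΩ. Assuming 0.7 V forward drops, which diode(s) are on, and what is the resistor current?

Only D2 conducts; I_R ≈ 5 mA

Assume both conduct. Then node N would need to be at both 4.4−0.7 = 3.7 V and 6.7−0.7 = 6 V, which is impossible.
Assume only D2 conducts: V_N = 6.7 − 0.7 = 6 V, so I_R = 6/1.2 = 5 mA.
Check D1: its anode-to-cathode voltage is 4.4 − 6 = -1.6 V < 0.7 V, so it is off. The assumption is consistent.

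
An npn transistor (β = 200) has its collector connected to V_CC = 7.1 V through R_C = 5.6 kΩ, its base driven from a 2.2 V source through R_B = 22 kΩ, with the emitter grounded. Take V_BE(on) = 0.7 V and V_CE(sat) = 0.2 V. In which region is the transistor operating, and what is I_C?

Assume active: I_B = (2.2 − 0.7)/22 = 0.0682 mA, giving I_C = β·I_B = 13.6 mA.
But then V_CE = 7.1 − 13.6×5.6 = -69.3 V < V_CE(sat) = 0.2 V — impossible in the active region.
So the transistor is saturated. With V_CE = 0.2 V, I_C = (V_CC − 0.2)/R_C = 6.9/5.6 = 1.23 mA.
Check: β·I_B = 13.6 mA > I_C = 1.23 mA, confirming saturation.

saturation; I_C ≈ 1.2 mA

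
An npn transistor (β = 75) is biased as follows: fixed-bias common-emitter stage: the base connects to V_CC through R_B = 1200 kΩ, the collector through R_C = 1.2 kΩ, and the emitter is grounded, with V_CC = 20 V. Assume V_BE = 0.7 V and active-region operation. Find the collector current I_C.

I_C ≈ 1.2 mA

Base loop: V_CC = I_B·R_B + V_BE, so I_B = (20 − 0.7)/1200 kΩ = 0.0161 mA.
In the active region I_C = β·I_B = 75 × 0.0161 = 1.21 mA.
Collector loop: V_CE = V_CC − I_C·R_C = 20 − 1.21×1.2 = 18.6 V.
Since V_CE = 18.6 V > V_CE(sat) ≈ 0.2 V, the transistor is in the active region as assumed.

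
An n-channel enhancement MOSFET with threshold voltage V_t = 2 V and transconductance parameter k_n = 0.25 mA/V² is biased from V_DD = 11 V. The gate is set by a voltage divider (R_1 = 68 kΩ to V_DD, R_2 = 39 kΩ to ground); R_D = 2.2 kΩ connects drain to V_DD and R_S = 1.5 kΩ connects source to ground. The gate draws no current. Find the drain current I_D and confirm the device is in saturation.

I_D ≈ 0.3 mA

V_G = V_DD·R_2/(R_1+R_2) = 11×39/107 = 4.01 V.
Assume saturation: I_D = (k_n/2)(V_GS − V_t)² with V_GS = V_G − I_D·R_S = 4.01 − 1.5·I_D.
Substituting gives 0.281·I_D² − 1.75·I_D + 0.505 = 0, with roots I_D = 0.302 or 5.93 mA.
The root I_D = 5.93 mA gives V_GS = -4.89 V ≤ V_t, so take I_D = 0.302 mA.
Then V_GS = 3.56 V and V_DS = V_DD − I_D(R_D+R_S) = 11 − 0.302×3.7 = 9.88 V.
Saturation requires V_DS ≥ V_GS − V_t = 1.56 V; 9.88 ≥ 1.56 ✓.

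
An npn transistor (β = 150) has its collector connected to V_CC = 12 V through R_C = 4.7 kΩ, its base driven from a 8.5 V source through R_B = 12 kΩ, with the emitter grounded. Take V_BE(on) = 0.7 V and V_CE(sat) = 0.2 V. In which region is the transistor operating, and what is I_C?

saturation; I_C ≈ 2.5 mA

Assume active: I_B = (8.5 − 0.7)/12 = 0.65 mA, giving I_C = β·I_B = 97.5 mA.
But then V_CE = 12 − 97.5×4.7 = -446 V < V_CE(sat) = 0.2 V — impossible in the active region.
So the transistor is saturated. With V_CE = 0.2 V, I_C = (V_CC − 0.2)/R_C = 11.8/4.7 = 2.51 mA.
Check: β·I_B = 97.5 mA > I_C = 2.51 mA, confirming saturation.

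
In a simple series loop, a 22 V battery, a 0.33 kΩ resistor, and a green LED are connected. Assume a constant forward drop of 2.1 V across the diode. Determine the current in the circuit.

KVL around the loop: 22 = V_D + I·R = 2.1 + I × 0.33 kΩ.
So I = (22 − 2.1) / 0.33 kΩ = 19.9 / 0.33 = 60.3 mA.

I ≈ 60 mA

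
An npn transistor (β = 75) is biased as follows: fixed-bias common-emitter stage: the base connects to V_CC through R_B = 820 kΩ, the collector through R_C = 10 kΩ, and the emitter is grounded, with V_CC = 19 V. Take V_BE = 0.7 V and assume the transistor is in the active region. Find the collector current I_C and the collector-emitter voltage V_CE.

I_C ≈ 1.7 mA, V_CE ≈ 2.3 V

Base loop: V_CC = I_B·R_B + V_BE, so I_B = (19 − 0.7)/820 kΩ = 0.0223 mA.
In the active region I_C = β·I_B = 75 × 0.0223 = 1.67 mA.
Collector loop: V_CE = V_CC − I_C·R_C = 19 − 1.67×10 = 2.26 V.
Since V_CE = 2.26 V > V_CE(sat) ≈ 0.2 V, the transistor is in the active region as assumed.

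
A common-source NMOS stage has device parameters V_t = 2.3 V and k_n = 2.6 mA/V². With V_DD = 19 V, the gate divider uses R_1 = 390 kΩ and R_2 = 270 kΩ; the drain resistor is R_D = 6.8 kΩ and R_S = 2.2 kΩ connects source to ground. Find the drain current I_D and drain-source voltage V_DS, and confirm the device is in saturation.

I_D ≈ 1.9 mA, V_DS ≈ 1.6 V

V_G = V_DD·R_2/(R_1+R_2) = 19×270/660 = 7.77 V.
Assume saturation: I_D = (k_n/2)(V_GS − V_t)² with V_GS = V_G − I_D·R_S = 7.77 − 2.2·I_D.
Substituting gives 6.29·I_D² − 32.3·I_D + 38.9 = 0, with roots I_D = 1.93 or 3.2 mA.
The root I_D = 3.2 mA gives V_GS = 0.731 V ≤ V_t, so take I_D = 1.93 mA.
Then V_GS = 3.52 V and V_DS = V_DD − I_D(R_D+R_S) = 19 − 1.93×9 = 1.6 V.
Saturation requires V_DS ≥ V_GS − V_t = 1.22 V; 1.6 ≥ 1.22 ✓.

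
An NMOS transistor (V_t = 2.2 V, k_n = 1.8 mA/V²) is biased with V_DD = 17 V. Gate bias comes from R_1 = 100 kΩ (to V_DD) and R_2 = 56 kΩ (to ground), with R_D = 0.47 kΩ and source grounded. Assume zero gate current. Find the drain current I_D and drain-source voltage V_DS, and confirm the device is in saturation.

I_D ≈ 14 mA, V_DS ≈ 11 V

V_G = V_DD·R_2/(R_1+R_2) = 17×56/156 = 6.1 V. With the source grounded, V_GS = V_G = 6.1 V.
Assume saturation: I_D = (k_n/2)(V_GS − V_t)² = (1.8/2)×(6.1 − 2.2)² = 0.9×3.9² = 13.7 mA.
V_DS = V_DD − I_D·R_D = 17 − 13.7×0.47 = 10.6 V.
Saturation requires V_DS ≥ V_GS − V_t = 3.9 V; 10.6 ≥ 3.9 ✓.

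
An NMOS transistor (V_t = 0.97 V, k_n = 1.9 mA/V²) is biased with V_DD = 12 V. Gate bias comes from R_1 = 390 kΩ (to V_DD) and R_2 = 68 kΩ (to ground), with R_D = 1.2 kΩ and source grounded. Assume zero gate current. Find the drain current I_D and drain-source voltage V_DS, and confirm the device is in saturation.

V_G = V_DD·R_2/(R_1+R_2) = 12×68/458 = 1.78 V. With the source grounded, V_GS = V_G = 1.78 V.
Assume saturation: I_D = (k_n/2)(V_GS − V_t)² = (1.9/2)×(1.78 − 0.97)² = 0.95×0.812² = 0.626 mA.
V_DS = V_DD − I_D·R_D = 12 − 0.626×1.2 = 11.2 V.
Saturation requires V_DS ≥ V_GS − V_t = 0.812 V; 11.2 ≥ 0.812 ✓.

I_D ≈ 0.63 mA, V_DS ≈ 11 V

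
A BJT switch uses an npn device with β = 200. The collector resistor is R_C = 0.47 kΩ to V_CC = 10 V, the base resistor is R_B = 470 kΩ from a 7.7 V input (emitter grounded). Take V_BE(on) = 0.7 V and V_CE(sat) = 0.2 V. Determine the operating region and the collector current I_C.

Assume active. Base-emitter loop: I_B = (V_BB − V_BE)/R_B = (7.7 − 0.7)/470 = 0.0149 mA.
I_C = β·I_B = 200×0.0149 = 2.98 mA.
V_CE = V_CC − I_C·R_C = 10 − 2.98×0.47 = 8.6 V > V_CE(sat), so the active-region assumption holds.

active; I_C ≈ 3 mA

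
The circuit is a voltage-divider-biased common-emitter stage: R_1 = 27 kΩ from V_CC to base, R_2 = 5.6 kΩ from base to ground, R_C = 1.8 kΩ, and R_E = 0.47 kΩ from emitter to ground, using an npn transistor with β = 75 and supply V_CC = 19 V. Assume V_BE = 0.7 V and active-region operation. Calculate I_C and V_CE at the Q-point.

I_C ≈ 4.8 mA, V_CE ≈ 8.2 V

Thevenize the base divider: V_Th = V_CC·R_2/(R_1+R_2) = 19×5.6/32.6 = 3.26 V, R_Th = R_1‖R_2 = 4.64 kΩ.
Base-emitter loop: V_Th = I_B·R_Th + V_BE + (β+1)I_B·R_E, so I_B = (3.26 − 0.7) / (4.64 + 76×0.47) = 0.0635 mA.
I_C = β·I_B = 75×0.0635 = 4.76 mA, and I_E = (β+1)I_B = 4.83 mA.
V_CE = V_CC − I_C·R_C − I_E·R_E = 19 − 4.76×1.8 − 4.83×0.47 = 8.15 V.
V_CE = 8.15 V > 0.2 V confirms active-region operation.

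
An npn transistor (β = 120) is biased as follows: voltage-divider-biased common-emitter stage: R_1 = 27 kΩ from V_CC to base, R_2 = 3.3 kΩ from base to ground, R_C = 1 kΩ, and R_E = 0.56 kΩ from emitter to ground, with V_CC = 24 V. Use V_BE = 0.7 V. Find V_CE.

V_CE ≈ 19 V

Thevenize the base divider: V_Th = V_CC·R_2/(R_1+R_2) = 24×3.3/30.3 = 2.61 V, R_Th = R_1‖R_2 = 2.94 kΩ.
Base-emitter loop: V_Th = I_B·R_Th + V_BE + (β+1)I_B·R_E, so I_B = (2.61 − 0.7) / (2.94 + 121×0.56) = 0.0271 mA.
I_C = β·I_B = 120×0.0271 = 3.25 mA, and I_E = (β+1)I_B = 3.28 mA.
V_CE = V_CC − I_C·R_C − I_E·R_E = 24 − 3.25×1 − 3.28×0.56 = 18.9 V.
V_CE = 18.9 V > 0.2 V confirms active-region operation.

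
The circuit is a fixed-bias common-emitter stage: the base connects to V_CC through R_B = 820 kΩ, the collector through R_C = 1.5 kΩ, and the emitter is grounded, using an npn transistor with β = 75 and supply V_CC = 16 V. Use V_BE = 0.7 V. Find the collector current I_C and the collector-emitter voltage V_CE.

Base loop: V_CC = I_B·R_B + V_BE, so I_B = (16 − 0.7)/820 kΩ = 0.0187 mA.
In the active region I_C = β·I_B = 75 × 0.0187 = 1.4 mA.
Collector loop: V_CE = V_CC − I_C·R_C = 16 − 1.4×1.5 = 13.9 V.
Since V_CE = 13.9 V > V_CE(sat) ≈ 0.2 V, the transistor is in the active region as assumed.

I_C ≈ 1.4 mA, V_CE ≈ 14 V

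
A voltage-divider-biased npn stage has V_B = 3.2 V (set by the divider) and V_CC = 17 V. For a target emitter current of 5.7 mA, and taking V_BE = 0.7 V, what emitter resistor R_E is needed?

V_E = V_B − V_BE = 3.2 − 0.7 = 2.5 V.
R_E = V_E / I_E = 2.5 / 5.7 = 0.439 kΩ.

R_E ≈ 0.44 kΩ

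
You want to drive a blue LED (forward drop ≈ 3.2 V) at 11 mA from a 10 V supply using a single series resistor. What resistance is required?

R ≈ 0.62 kΩ

The resistor drops V_S − V_D = 10 − 3.2 = 6.8 V at 11 mA.
R = 6.8 V / 11 mA = 0.618 kΩ.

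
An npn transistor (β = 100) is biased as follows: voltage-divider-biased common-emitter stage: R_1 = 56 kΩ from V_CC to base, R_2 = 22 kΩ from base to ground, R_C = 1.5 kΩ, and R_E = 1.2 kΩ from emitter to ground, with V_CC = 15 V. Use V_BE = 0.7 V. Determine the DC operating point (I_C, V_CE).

I_C ≈ 2.6 mA, V_CE ≈ 8 V

Thevenize the base divider: V_Th = V_CC·R_2/(R_1+R_2) = 15×22/78 = 4.23 V, R_Th = R_1‖R_2 = 15.8 kΩ.
Base-emitter loop: V_Th = I_B·R_Th + V_BE + (β+1)I_B·R_E, so I_B = (4.23 − 0.7) / (15.8 + 101×1.2) = 0.0258 mA.
I_C = β·I_B = 100×0.0258 = 2.58 mA, and I_E = (β+1)I_B = 2.6 mA.
V_CE = V_CC − I_C·R_C − I_E·R_E = 15 − 2.58×1.5 − 2.6×1.2 = 8.01 V.
V_CE = 8.01 V > 0.2 V confirms active-region operation.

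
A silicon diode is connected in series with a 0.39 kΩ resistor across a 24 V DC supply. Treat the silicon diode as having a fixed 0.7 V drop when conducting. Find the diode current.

I ≈ 60 mA

KVL around the loop: 24 = V_D + I·R = 0.7 + I × 0.39 kΩ.
So I = (24 − 0.7) / 0.39 kΩ = 23.3 / 0.39 = 59.7 mA.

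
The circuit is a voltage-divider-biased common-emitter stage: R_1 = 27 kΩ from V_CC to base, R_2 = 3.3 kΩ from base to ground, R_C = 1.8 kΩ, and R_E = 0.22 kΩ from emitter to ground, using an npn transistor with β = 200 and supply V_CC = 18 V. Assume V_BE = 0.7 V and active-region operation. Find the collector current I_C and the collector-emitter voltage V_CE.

Thevenize the base divider: V_Th = V_CC·R_2/(R_1+R_2) = 18×3.3/30.3 = 1.96 V, R_Th = R_1‖R_2 = 2.94 kΩ.
Base-emitter loop: V_Th = I_B·R_Th + V_BE + (β+1)I_B·R_E, so I_B = (1.96 − 0.7) / (2.94 + 201×0.22) = 0.0267 mA.
I_C = β·I_B = 200×0.0267 = 5.35 mA, and I_E = (β+1)I_B = 5.37 mA.
V_CE = V_CC − I_C·R_C − I_E·R_E = 18 − 5.35×1.8 − 5.37×0.22 = 7.2 V.
V_CE = 7.2 V > 0.2 V confirms active-region operation.

I_C ≈ 5.3 mA, V_CE ≈ 7.2 V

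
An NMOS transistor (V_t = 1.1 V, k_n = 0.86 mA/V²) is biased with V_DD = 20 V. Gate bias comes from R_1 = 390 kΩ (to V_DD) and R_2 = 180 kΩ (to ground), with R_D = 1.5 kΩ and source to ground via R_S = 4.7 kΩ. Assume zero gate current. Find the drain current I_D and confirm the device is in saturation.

I_D ≈ 0.82 mA

V_G = V_DD·R_2/(R_1+R_2) = 20×180/570 = 6.32 V.
Assume saturation: I_D = (k_n/2)(V_GS − V_t)² with V_GS = V_G − I_D·R_S = 6.32 − 4.7·I_D.
Substituting gives 9.5·I_D² − 22.1·I_D + 11.7 = 0, with roots I_D = 0.817 or 1.51 mA.
The root I_D = 1.51 mA gives V_GS = -0.773 V ≤ V_t, so take I_D = 0.817 mA.
Then V_GS = 2.48 V and V_DS = V_DD − I_D(R_D+R_S) = 20 − 0.817×6.2 = 14.9 V.
Saturation requires V_DS ≥ V_GS − V_t = 1.38 V; 14.9 ≥ 1.38 ✓.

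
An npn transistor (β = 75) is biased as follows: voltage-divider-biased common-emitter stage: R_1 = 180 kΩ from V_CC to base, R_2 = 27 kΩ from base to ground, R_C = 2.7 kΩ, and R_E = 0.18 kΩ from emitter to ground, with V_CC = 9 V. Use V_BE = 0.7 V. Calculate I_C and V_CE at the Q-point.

Thevenize the base divider: V_Th = V_CC·R_2/(R_1+R_2) = 9×27/207 = 1.17 V, R_Th = R_1‖R_2 = 23.5 kΩ.
Base-emitter loop: V_Th = I_B·R_Th + V_BE + (β+1)I_B·R_E, so I_B = (1.17 − 0.7) / (23.5 + 76×0.18) = 0.0128 mA.
I_C = β·I_B = 75×0.0128 = 0.957 mA, and I_E = (β+1)I_B = 0.969 mA.
V_CE = V_CC − I_C·R_C − I_E·R_E = 9 − 0.957×2.7 − 0.969×0.18 = 6.24 V.
V_CE = 6.24 V > 0.2 V confirms active-region operation.

I_C ≈ 0.96 mA, V_CE ≈ 6.2 V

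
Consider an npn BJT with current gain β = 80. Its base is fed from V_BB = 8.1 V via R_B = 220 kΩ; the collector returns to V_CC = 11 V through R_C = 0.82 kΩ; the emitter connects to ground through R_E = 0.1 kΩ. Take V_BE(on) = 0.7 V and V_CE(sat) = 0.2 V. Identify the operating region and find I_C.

Assume active. Base-emitter loop: I_B = (V_BB − V_BE)/(R_B + (β+1)R_E) = (8.1 − 0.7)/(220 + 81×0.1) = 0.0324 mA.
I_C = β·I_B = 80×0.0324 = 2.6 mA.
V_CE = V_CC − I_C·R_C − I_E·R_E = 11 − 2.6×0.82 − 2.63×0.1 = 8.61 V > V_CE(sat), so the active-region assumption holds.

active; I_C ≈ 2.6 mA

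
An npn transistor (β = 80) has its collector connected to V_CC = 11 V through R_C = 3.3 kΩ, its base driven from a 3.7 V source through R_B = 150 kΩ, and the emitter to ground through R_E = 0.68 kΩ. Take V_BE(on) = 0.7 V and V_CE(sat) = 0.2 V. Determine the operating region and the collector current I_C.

active; I_C ≈ 1.2 mA

Assume active. Base-emitter loop: I_B = (V_BB − V_BE)/(R_B + (β+1)R_E) = (3.7 − 0.7)/(150 + 81×0.68) = 0.0146 mA.
I_C = β·I_B = 80×0.0146 = 1.17 mA.
V_CE = V_CC − I_C·R_C − I_E·R_E = 11 − 1.17×3.3 − 1.18×0.68 = 6.33 V > V_CE(sat), so the active-region assumption holds.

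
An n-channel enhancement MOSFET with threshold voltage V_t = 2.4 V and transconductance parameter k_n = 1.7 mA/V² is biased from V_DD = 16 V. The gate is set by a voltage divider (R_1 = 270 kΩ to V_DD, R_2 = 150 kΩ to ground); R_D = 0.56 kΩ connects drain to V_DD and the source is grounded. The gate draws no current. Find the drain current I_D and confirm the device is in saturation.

I_D ≈ 9.3 mA

V_G = V_DD·R_2/(R_1+R_2) = 16×150/420 = 5.71 V. With the source grounded, V_GS = V_G = 5.71 V.
Assume saturation: I_D = (k_n/2)(V_GS − V_t)² = (1.7/2)×(5.71 − 2.4)² = 0.85×3.31² = 9.34 mA.
V_DS = V_DD − I_D·R_D = 16 − 9.34×0.56 = 10.8 V.
Saturation requires V_DS ≥ V_GS − V_t = 3.31 V; 10.8 ≥ 3.31 ✓.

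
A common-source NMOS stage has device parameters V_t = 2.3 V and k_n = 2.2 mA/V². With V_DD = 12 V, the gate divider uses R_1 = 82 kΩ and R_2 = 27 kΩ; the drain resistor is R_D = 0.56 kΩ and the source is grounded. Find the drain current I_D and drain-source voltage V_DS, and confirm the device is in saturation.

V_G = V_DD·R_2/(R_1+R_2) = 12×27/109 = 2.97 V. With the source grounded, V_GS = V_G = 2.97 V.
Assume saturation: I_D = (k_n/2)(V_GS − V_t)² = (2.2/2)×(2.97 − 2.3)² = 1.1×0.672² = 0.497 mA.
V_DS = V_DD − I_D·R_D = 12 − 0.497×0.56 = 11.7 V.
Saturation requires V_DS ≥ V_GS − V_t = 0.672 V; 11.7 ≥ 0.672 ✓.

I_D ≈ 0.5 mA, V_DS ≈ 12 V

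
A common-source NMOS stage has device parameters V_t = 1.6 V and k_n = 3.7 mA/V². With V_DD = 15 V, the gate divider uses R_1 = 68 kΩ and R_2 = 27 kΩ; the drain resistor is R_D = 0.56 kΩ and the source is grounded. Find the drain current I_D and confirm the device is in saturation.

V_G = V_DD·R_2/(R_1+R_2) = 15×27/95 = 4.26 V. With the source grounded, V_GS = V_G = 4.26 V.
Assume saturation: I_D = (k_n/2)(V_GS − V_t)² = (3.7/2)×(4.26 − 1.6)² = 1.85×2.66² = 13.1 mA.
V_DS = V_DD − I_D·R_D = 15 − 13.1×0.56 = 7.65 V.
Saturation requires V_DS ≥ V_GS − V_t = 2.66 V; 7.65 ≥ 2.66 ✓.

I_D ≈ 13 mA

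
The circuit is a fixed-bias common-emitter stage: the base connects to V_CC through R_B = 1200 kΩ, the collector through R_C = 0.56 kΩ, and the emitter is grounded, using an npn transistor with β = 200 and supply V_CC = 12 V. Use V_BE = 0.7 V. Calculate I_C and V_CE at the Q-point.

Base loop: V_CC = I_B·R_B + V_BE, so I_B = (12 − 0.7)/1200 kΩ = 0.00942 mA.
In the active region I_C = β·I_B = 200 × 0.00942 = 1.88 mA.
Collector loop: V_CE = V_CC − I_C·R_C = 12 − 1.88×0.56 = 10.9 V.
Since V_CE = 10.9 V > V_CE(sat) ≈ 0.2 V, the transistor is in the active region as assumed.

I_C ≈ 1.9 mA, V_CE ≈ 11 V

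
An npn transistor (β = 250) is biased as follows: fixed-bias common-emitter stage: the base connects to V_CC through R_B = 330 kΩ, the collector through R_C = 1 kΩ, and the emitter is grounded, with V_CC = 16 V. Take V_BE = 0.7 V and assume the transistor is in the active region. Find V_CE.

Base loop: V_CC = I_B·R_B + V_BE, so I_B = (16 − 0.7)/330 kΩ = 0.0464 mA.
In the active region I_C = β·I_B = 250 × 0.0464 = 11.6 mA.
Collector loop: V_CE = V_CC − I_C·R_C = 16 − 11.6×1 = 4.41 V.
Since V_CE = 4.41 V > V_CE(sat) ≈ 0.2 V, the transistor is in the active region as assumed.

V_CE ≈ 4.4 V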